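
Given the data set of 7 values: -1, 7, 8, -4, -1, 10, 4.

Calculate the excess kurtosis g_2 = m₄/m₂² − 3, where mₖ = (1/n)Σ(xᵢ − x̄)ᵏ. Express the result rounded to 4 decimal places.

x̄ = 3.2857
Σ(xᵢ − x̄)² = 171.4286 ⇒ m₂ = 24.48980
Σ(xᵢ − x̄)⁴ = 6209.2478 ⇒ m₄ = 887.03540
m₂² = 599.75010
g_2 = m₄/m₂² − 3 = 1.47901 − 3 ≈ -1.5210

-1.5210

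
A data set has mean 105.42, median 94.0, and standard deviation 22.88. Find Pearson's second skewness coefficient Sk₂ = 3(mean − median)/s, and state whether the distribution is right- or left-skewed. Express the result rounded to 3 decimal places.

1.497, right-skewed

Sk₂ = 3(105.42 − 94.0) / 22.88 = 3 × 11.4200 / 22.88
    = 34.2600 / 22.88 ≈ 1.497
Sk₂ > 0 ⇒ mean > median ⇒ right-skewed (positive skew).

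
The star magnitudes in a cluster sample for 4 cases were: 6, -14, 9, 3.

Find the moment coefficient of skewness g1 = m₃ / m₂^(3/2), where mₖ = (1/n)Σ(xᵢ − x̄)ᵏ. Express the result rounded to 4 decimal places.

x̄ = (6 - 14 + 9 + 3) / 4 = 1.0000
deviations (xᵢ − x̄): 5.0000, -15.0000, 8.0000, 2.0000
Σ(xᵢ − x̄)² = 318.0000 ⇒ m₂ = 318.0000/4 = 79.50000
Σ(xᵢ − x̄)³ = -2730.0000 ⇒ m₃ = -2730.0000/4 = -682.50000
m₂^(3/2) = 79.50000^(1.5) = 708.84404
g1 = m₃ / m₂^(3/2) = -682.50000 / 708.84404 ≈ -0.9628

-0.9628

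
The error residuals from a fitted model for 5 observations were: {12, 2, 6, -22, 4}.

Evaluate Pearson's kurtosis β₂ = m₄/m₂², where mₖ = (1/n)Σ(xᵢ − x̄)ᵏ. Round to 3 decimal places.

x̄ = 0.4000
Σ(xᵢ − x̄)² = 683.2000 ⇒ m₂ = 136.64000
Σ(xᵢ − x̄)⁴ = 271027.4560 ⇒ m₄ = 54205.49120
m₂² = 18670.48960
β₂ = m₄/m₂² = 54205.49120 / 18670.48960 ≈ 2.903

2.903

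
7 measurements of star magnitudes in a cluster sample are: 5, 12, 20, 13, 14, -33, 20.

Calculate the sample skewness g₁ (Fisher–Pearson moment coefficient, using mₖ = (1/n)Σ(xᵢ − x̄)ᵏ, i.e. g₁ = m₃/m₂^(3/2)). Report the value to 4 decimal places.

x̄ = (5 + 12 + 20 + 13 + 14 - 33 + 20) / 7 = 7.2857
deviations (xᵢ − x̄): -2.2857, 4.7143, 12.7143, 5.7143, 6.7143, -40.2857, 12.7143
Σ(xᵢ − x̄)² = 2051.4286 ⇒ m₂ = 2051.4286/7 = 293.06122
Σ(xᵢ − x̄)³ = -60688.5306 ⇒ m₃ = -60688.5306/7 = -8669.79009
m₂^(3/2) = 293.06122^(1.5) = 5016.92421
g₁ = m₃ / m₂^(3/2) = -8669.79009 / 5016.92421 ≈ -1.7281

-1.7281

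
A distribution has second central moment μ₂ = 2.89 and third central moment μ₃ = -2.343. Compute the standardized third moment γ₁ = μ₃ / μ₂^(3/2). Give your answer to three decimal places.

-0.477

σ = √μ₂ = √2.89 = 1.70000
σ³ = μ₂^(3/2) = 4.91300
γ₁ = μ₃/σ³ = -2.343 / 4.91300 ≈ -0.477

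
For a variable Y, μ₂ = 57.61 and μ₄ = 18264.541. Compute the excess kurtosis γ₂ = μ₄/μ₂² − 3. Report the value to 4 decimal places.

μ₂² = 57.61² = 3318.91210
μ₄/μ₂² = 18264.541 / 3318.91210 = 5.50317
γ₂ = 5.50317 − 3 ≈ 2.5032

2.5032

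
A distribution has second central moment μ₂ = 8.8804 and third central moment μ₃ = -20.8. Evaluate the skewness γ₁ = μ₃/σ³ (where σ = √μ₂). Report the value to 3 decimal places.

σ = √μ₂ = √8.8804 = 2.98000
σ³ = μ₂^(3/2) = 26.46359
γ₁ = μ₃/σ³ = -20.8 / 26.46359 ≈ -0.786

-0.786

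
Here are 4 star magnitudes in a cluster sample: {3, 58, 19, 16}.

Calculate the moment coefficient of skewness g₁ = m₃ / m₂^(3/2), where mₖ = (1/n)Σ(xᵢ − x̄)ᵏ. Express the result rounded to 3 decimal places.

x̄ = (3 + 58 + 19 + 16) / 4 = 24.0000
deviations (xᵢ − x̄): -21.0000, 34.0000, -5.0000, -8.0000
Σ(xᵢ − x̄)² = 1686.0000 ⇒ m₂ = 1686.0000/4 = 421.50000
Σ(xᵢ − x̄)³ = 29406.0000 ⇒ m₃ = 29406.0000/4 = 7351.50000
m₂^(3/2) = 421.50000^(1.5) = 8653.59107
g₁ = m₃ / m₂^(3/2) = 7351.50000 / 8653.59107 ≈ 0.850

0.850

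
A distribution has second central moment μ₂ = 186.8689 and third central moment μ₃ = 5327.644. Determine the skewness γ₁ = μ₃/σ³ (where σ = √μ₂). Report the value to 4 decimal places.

σ = √μ₂ = √186.8689 = 13.67000
σ³ = μ₂^(3/2) = 2554.49786
γ₁ = μ₃/σ³ = 5327.644 / 2554.49786 ≈ 2.0856

2.0856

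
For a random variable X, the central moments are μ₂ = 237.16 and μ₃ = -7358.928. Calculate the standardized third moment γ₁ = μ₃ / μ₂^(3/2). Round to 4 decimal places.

-2.0149

σ = √μ₂ = √237.16 = 15.40000
σ³ = μ₂^(3/2) = 3652.26400
γ₁ = μ₃/σ³ = -7358.928 / 3652.26400 ≈ -2.0149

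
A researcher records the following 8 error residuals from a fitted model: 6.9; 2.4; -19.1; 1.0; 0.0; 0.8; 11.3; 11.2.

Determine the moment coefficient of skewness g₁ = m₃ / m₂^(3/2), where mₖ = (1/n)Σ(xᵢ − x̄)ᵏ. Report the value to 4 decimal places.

-1.2625

x̄ = (6.9 + 2.4 - 19.1 + 1.0 + 0.0 + 0.8 + 11.3 + 11.2) / 8 = 1.8125
deviations (xᵢ − x̄): 5.0875, 0.5875, -20.9125, -0.8125, -1.8125, -1.0125, 9.4875, 9.3875
Σ(xᵢ − x̄)² = 646.6688 ⇒ m₂ = 646.6688/8 = 80.83359
Σ(xᵢ − x̄)³ = -7340.0971 ⇒ m₃ = -7340.0971/8 = -917.51214
m₂^(3/2) = 80.83359^(1.5) = 726.75467
g₁ = m₃ / m₂^(3/2) = -917.51214 / 726.75467 ≈ -1.2625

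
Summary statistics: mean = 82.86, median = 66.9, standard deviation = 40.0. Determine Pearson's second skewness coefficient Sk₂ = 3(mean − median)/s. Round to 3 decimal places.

1.197

Sk₂ = 3(82.86 − 66.9) / 40.0 = 3 × 15.9600 / 40.0
    = 47.8800 / 40.0 ≈ 1.197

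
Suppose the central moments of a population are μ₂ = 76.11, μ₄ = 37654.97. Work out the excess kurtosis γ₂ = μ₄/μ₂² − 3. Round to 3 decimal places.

3.500

μ₂² = 76.11² = 5792.73210
μ₄/μ₂² = 37654.97 / 5792.73210 = 6.50038
γ₂ = 6.50038 − 3 ≈ 3.500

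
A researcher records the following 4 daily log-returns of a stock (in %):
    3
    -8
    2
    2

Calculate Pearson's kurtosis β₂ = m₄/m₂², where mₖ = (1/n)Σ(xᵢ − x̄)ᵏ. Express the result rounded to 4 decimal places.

x̄ = -0.2500
Σ(xᵢ − x̄)² = 80.7500 ⇒ m₂ = 20.18750
Σ(xᵢ − x̄)⁴ = 3770.3281 ⇒ m₄ = 942.58203
m₂² = 407.53516
β₂ = m₄/m₂² = 942.58203 / 407.53516 ≈ 2.3129

2.3129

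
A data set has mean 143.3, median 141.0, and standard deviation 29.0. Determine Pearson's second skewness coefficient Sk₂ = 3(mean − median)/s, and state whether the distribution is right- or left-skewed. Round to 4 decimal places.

0.2379, right-skewed

Sk₂ = 3(143.3 − 141.0) / 29.0 = 3 × 2.3000 / 29.0
    = 6.9000 / 29.0 ≈ 0.2379
Sk₂ > 0 ⇒ mean > median ⇒ right-skewed (positive skew).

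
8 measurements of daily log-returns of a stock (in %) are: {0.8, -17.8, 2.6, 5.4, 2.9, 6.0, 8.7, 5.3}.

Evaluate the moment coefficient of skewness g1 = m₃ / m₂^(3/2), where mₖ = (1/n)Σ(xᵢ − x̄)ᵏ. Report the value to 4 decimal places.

-1.8835

x̄ = (0.8 - 17.8 + 2.6 + 5.4 + 2.9 + 6.0 + 8.7 + 5.3) / 8 = 1.7375
deviations (xᵢ − x̄): -0.9375, -19.5375, 0.8625, 3.6625, 1.1625, 4.2625, 6.9625, 3.5625
Σ(xᵢ − x̄)² = 477.4388 ⇒ m₂ = 477.4388/8 = 59.67984
Σ(xᵢ − x̄)³ = -6947.0433 ⇒ m₃ = -6947.0433/8 = -868.38041
m₂^(3/2) = 59.67984^(1.5) = 461.04309
g1 = m₃ / m₂^(3/2) = -868.38041 / 461.04309 ≈ -1.8835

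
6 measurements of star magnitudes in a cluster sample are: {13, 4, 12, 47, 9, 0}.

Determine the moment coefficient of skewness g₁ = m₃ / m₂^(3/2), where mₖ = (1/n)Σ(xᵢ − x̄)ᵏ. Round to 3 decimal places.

1.443

x̄ = (13 + 4 + 12 + 47 + 9 + 0) / 6 = 14.1667
deviations (xᵢ − x̄): -1.1667, -10.1667, -2.1667, 32.8333, -5.1667, -14.1667
Σ(xᵢ − x̄)² = 1414.8333 ⇒ m₂ = 1414.8333/6 = 235.80556
Σ(xᵢ − x̄)³ = 31351.5556 ⇒ m₃ = 31351.5556/6 = 5225.25926
m₂^(3/2) = 235.80556^(1.5) = 3621.02105
g₁ = m₃ / m₂^(3/2) = 5225.25926 / 3621.02105 ≈ 1.443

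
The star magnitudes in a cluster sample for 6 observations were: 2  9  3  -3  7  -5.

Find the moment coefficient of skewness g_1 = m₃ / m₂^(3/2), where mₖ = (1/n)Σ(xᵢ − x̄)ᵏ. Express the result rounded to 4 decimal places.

-0.0991

x̄ = (2 + 9 + 3 - 3 + 7 - 5) / 6 = 2.1667
deviations (xᵢ − x̄): -0.1667, 6.8333, 0.8333, -5.1667, 4.8333, -7.1667
Σ(xᵢ − x̄)² = 148.8333 ⇒ m₂ = 148.8333/6 = 24.80556
Σ(xᵢ − x̄)³ = -73.4444 ⇒ m₃ = -73.4444/6 = -12.24074
m₂^(3/2) = 24.80556^(1.5) = 123.54451
g_1 = m₃ / m₂^(3/2) = -12.24074 / 123.54451 ≈ -0.0991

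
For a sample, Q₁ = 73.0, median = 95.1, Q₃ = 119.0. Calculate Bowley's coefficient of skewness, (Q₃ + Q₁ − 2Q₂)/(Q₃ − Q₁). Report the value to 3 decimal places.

0.039

numerator: Q₃ + Q₁ − 2Q₂ = 119.0 + 73.0 − 2×95.1 = 1.8000
denominator: Q₃ − Q₁ = 119.0 − 73.0 = 46.0000
Bowley skewness = 1.8000 / 46.0000 ≈ 0.039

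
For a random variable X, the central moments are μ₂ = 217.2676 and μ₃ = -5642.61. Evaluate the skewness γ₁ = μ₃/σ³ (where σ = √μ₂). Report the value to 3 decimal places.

-1.762

σ = √μ₂ = √217.2676 = 14.74000
σ³ = μ₂^(3/2) = 3202.52442
γ₁ = μ₃/σ³ = -5642.61 / 3202.52442 ≈ -1.762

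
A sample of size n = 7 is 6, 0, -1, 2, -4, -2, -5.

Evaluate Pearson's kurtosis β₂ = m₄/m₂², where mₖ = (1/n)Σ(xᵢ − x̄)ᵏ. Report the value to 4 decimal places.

2.4329

x̄ = -0.5714
Σ(xᵢ − x̄)² = 83.7143 ⇒ m₂ = 11.95918
Σ(xᵢ − x̄)⁴ = 2435.6793 ⇒ m₄ = 347.95419
m₂² = 143.02207
β₂ = m₄/m₂² = 347.95419 / 143.02207 ≈ 2.4329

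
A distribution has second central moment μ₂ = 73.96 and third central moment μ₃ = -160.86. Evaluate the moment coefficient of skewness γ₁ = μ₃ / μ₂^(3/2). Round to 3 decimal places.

-0.253

σ = √μ₂ = √73.96 = 8.60000
σ³ = μ₂^(3/2) = 636.05600
γ₁ = μ₃/σ³ = -160.86 / 636.05600 ≈ -0.253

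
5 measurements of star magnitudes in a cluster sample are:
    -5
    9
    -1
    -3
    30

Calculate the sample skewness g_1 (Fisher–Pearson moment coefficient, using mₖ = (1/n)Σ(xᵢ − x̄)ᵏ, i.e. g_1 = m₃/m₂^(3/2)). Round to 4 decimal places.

1.0590

x̄ = (-5 + 9 - 1 - 3 + 30) / 5 = 6.0000
deviations (xᵢ − x̄): -11.0000, 3.0000, -7.0000, -9.0000, 24.0000
Σ(xᵢ − x̄)² = 836.0000 ⇒ m₂ = 836.0000/5 = 167.20000
Σ(xᵢ − x̄)³ = 11448.0000 ⇒ m₃ = 11448.0000/5 = 2289.60000
m₂^(3/2) = 167.20000^(1.5) = 2161.99363
g_1 = m₃ / m₂^(3/2) = 2289.60000 / 2161.99363 ≈ 1.0590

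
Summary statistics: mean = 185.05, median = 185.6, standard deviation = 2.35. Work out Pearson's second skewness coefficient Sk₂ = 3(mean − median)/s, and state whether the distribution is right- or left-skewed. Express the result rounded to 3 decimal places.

-0.702, left-skewed

Sk₂ = 3(185.05 − 185.6) / 2.35 = 3 × -0.5500 / 2.35
    = -1.6500 / 2.35 ≈ -0.702
Sk₂ < 0 ⇒ mean < median ⇒ left-skewed (negative skew).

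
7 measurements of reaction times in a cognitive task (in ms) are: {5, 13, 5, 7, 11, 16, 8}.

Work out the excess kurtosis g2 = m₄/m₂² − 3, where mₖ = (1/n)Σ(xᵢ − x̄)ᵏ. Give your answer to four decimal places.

-1.1510

x̄ = 9.2857
Σ(xᵢ − x̄)² = 105.4286 ⇒ m₂ = 15.06122
Σ(xᵢ − x̄)⁴ = 2936.0641 ⇒ m₄ = 419.43773
m₂² = 226.84048
g2 = m₄/m₂² − 3 = 1.84904 − 3 ≈ -1.1510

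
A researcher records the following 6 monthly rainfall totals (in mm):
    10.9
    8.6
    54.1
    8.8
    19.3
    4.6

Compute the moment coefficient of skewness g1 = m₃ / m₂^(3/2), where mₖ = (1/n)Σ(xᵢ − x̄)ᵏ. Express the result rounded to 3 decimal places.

x̄ = (10.9 + 8.6 + 54.1 + 8.8 + 19.3 + 4.6) / 6 = 17.7167
deviations (xᵢ − x̄): -6.8167, -9.1167, 36.3833, -8.9167, 1.5833, -13.1167
Σ(xᵢ − x̄)² = 1707.3883 ⇒ m₂ = 1707.3883/6 = 284.56472
Σ(xᵢ − x̄)³ = 44126.2076 ⇒ m₃ = 44126.2076/6 = 7354.36793
m₂^(3/2) = 284.56472^(1.5) = 4800.33547
g1 = m₃ / m₂^(3/2) = 7354.36793 / 4800.33547 ≈ 1.532

1.532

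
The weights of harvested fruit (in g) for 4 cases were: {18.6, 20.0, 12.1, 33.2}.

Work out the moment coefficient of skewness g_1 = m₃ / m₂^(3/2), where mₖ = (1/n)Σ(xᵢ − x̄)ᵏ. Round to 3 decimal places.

x̄ = (18.6 + 20.0 + 12.1 + 33.2) / 4 = 20.9750
deviations (xᵢ − x̄): -2.3750, -0.9750, -8.8750, 12.2250
Σ(xᵢ − x̄)² = 234.8075 ⇒ m₂ = 234.8075/4 = 58.70188
Σ(xᵢ − x̄)³ = 1113.6656 ⇒ m₃ = 1113.6656/4 = 278.41641
m₂^(3/2) = 58.70188^(1.5) = 449.75703
g_1 = m₃ / m₂^(3/2) = 278.41641 / 449.75703 ≈ 0.619

0.619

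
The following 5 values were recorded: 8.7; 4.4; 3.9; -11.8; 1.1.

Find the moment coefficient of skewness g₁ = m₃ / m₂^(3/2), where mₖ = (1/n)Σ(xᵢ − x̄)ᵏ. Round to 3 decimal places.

-1.044

x̄ = (8.7 + 4.4 + 3.9 - 11.8 + 1.1) / 5 = 1.2600
deviations (xᵢ − x̄): 7.4400, 3.1400, 2.6400, -13.0600, -0.1600
Σ(xᵢ − x̄)² = 242.7720 ⇒ m₂ = 242.7720/5 = 48.55440
Σ(xᵢ − x̄)³ = -1766.3750 ⇒ m₃ = -1766.3750/5 = -353.27501
m₂^(3/2) = 48.55440^(1.5) = 338.33185
g₁ = m₃ / m₂^(3/2) = -353.27501 / 338.33185 ≈ -1.044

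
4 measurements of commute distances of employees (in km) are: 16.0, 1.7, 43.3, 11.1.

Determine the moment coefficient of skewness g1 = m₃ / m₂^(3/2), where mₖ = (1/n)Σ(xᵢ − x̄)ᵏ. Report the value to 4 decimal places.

x̄ = (16.0 + 1.7 + 43.3 + 11.1) / 4 = 18.0250
deviations (xᵢ − x̄): -2.0250, -16.3250, 25.2750, -6.9250
Σ(xᵢ − x̄)² = 957.3875 ⇒ m₂ = 957.3875/4 = 239.34688
Σ(xᵢ − x̄)³ = 11455.2169 ⇒ m₃ = 11455.2169/4 = 2863.80422
m₂^(3/2) = 239.34688^(1.5) = 3702.89709
g1 = m₃ / m₂^(3/2) = 2863.80422 / 3702.89709 ≈ 0.7734

0.7734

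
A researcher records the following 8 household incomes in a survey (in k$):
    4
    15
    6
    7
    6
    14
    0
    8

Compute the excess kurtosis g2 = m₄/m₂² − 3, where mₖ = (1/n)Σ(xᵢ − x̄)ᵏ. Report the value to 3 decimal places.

-0.763

x̄ = 7.5000
Σ(xᵢ − x̄)² = 172.0000 ⇒ m₂ = 21.50000
Σ(xᵢ − x̄)⁴ = 8273.5000 ⇒ m₄ = 1034.18750
m₂² = 462.25000
g2 = m₄/m₂² − 3 = 2.23729 − 3 ≈ -0.763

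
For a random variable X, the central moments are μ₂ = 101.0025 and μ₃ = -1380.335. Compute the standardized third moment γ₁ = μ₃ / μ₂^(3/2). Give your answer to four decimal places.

σ = √μ₂ = √101.0025 = 10.05000
σ³ = μ₂^(3/2) = 1015.07513
γ₁ = μ₃/σ³ = -1380.335 / 1015.07513 ≈ -1.3598

-1.3598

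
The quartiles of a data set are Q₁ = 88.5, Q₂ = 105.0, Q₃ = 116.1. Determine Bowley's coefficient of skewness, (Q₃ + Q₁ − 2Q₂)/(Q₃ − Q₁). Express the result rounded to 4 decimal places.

-0.1957

numerator: Q₃ + Q₁ − 2Q₂ = 116.1 + 88.5 − 2×105.0 = -5.4000
denominator: Q₃ − Q₁ = 116.1 − 88.5 = 27.6000
Bowley skewness = -5.4000 / 27.6000 ≈ -0.1957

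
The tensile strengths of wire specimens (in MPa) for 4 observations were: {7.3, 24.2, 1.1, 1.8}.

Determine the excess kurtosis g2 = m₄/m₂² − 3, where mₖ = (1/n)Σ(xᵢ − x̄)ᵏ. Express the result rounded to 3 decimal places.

x̄ = 8.6000
Σ(xᵢ − x̄)² = 347.5400 ⇒ m₂ = 86.88500
Σ(xᵢ − x̄)⁴ = 64529.1458 ⇒ m₄ = 16132.28645
m₂² = 7549.00322
g2 = m₄/m₂² − 3 = 2.13701 − 3 ≈ -0.863

-0.863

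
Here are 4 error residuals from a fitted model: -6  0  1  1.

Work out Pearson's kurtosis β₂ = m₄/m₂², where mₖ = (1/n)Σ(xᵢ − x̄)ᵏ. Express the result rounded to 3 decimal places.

2.277

x̄ = -1.0000
Σ(xᵢ − x̄)² = 34.0000 ⇒ m₂ = 8.50000
Σ(xᵢ − x̄)⁴ = 658.0000 ⇒ m₄ = 164.50000
m₂² = 72.25000
β₂ = m₄/m₂² = 164.50000 / 72.25000 ≈ 2.277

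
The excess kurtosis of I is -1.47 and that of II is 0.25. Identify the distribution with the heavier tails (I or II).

Higher excess kurtosis ⇒ heavier tails relative to the normal distribution.
-1.47 vs 0.25: the larger is 0.25, so II has heavier tails. (II is leptokurtic — heavier-than-normal tails; the other is platykurtic.)

II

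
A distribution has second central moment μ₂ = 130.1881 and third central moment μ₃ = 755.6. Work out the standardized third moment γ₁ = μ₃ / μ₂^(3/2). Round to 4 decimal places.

0.5087

σ = √μ₂ = √130.1881 = 11.41000
σ³ = μ₂^(3/2) = 1485.44622
γ₁ = μ₃/σ³ = 755.6 / 1485.44622 ≈ 0.5087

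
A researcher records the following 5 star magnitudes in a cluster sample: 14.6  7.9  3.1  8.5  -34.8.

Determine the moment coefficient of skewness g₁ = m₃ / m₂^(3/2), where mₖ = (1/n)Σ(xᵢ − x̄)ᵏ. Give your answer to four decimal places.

-1.3405

x̄ = (14.6 + 7.9 + 3.1 + 8.5 - 34.8) / 5 = -0.1400
deviations (xᵢ − x̄): 14.7400, 8.0400, 3.2400, 8.6400, -34.6600
Σ(xᵢ − x̄)² = 1568.3720 ⇒ m₂ = 1568.3720/5 = 313.67440
Σ(xᵢ − x̄)³ = -37236.3710 ⇒ m₃ = -37236.3710/5 = -7447.27421
m₂^(3/2) = 313.67440^(1.5) = 5555.44195
g₁ = m₃ / m₂^(3/2) = -7447.27421 / 5555.44195 ≈ -1.3405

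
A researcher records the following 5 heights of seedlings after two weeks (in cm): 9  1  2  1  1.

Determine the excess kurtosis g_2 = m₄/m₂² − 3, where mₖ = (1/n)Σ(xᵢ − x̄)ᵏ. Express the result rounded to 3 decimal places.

0.169

x̄ = 2.8000
Σ(xᵢ − x̄)² = 48.8000 ⇒ m₂ = 9.76000
Σ(xᵢ − x̄)⁴ = 1509.5360 ⇒ m₄ = 301.90720
m₂² = 95.25760
g_2 = m₄/m₂² − 3 = 3.16938 − 3 ≈ 0.169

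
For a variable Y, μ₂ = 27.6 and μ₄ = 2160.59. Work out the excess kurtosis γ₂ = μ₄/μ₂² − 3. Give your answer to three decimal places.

-0.164

μ₂² = 27.6² = 761.76000
μ₄/μ₂² = 2160.59 / 761.76000 = 2.83631
γ₂ = 2.83631 − 3 ≈ -0.164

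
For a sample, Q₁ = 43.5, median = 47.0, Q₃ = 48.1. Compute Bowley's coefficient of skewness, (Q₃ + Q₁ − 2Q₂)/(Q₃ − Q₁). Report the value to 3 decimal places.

-0.522

numerator: Q₃ + Q₁ − 2Q₂ = 48.1 + 43.5 − 2×47.0 = -2.4000
denominator: Q₃ − Q₁ = 48.1 − 43.5 = 4.6000
Bowley skewness = -2.4000 / 4.6000 ≈ -0.522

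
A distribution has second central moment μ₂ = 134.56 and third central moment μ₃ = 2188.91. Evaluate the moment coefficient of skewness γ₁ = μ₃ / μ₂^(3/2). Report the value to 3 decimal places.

1.402

σ = √μ₂ = √134.56 = 11.60000
σ³ = μ₂^(3/2) = 1560.89600
γ₁ = μ₃/σ³ = 2188.91 / 1560.89600 ≈ 1.402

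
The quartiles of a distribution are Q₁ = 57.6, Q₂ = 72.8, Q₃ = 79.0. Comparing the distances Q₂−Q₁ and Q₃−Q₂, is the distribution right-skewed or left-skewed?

Q₂ − Q₁ = 15.2;  Q₃ − Q₂ = 6.2
Q₂ − Q₁ > Q₃ − Q₂ ⇒ the lower half is more spread out ⇒ left-skewed.

left-skewed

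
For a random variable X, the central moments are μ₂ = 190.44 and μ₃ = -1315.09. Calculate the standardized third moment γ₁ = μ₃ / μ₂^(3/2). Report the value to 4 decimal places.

-0.5004

σ = √μ₂ = √190.44 = 13.80000
σ³ = μ₂^(3/2) = 2628.07200
γ₁ = μ₃/σ³ = -1315.09 / 2628.07200 ≈ -0.5004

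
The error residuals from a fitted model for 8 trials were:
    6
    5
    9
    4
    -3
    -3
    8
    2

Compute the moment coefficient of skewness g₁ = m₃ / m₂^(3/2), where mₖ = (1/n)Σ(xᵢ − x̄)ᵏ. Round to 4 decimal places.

x̄ = (6 + 5 + 9 + 4 - 3 - 3 + 8 + 2) / 8 = 3.5000
deviations (xᵢ − x̄): 2.5000, 1.5000, 5.5000, 0.5000, -6.5000, -6.5000, 4.5000, -1.5000
Σ(xᵢ − x̄)² = 146.0000 ⇒ m₂ = 146.0000/8 = 18.25000
Σ(xᵢ − x̄)³ = -276.0000 ⇒ m₃ = -276.0000/8 = -34.50000
m₂^(3/2) = 18.25000^(1.5) = 77.96403
g₁ = m₃ / m₂^(3/2) = -34.50000 / 77.96403 ≈ -0.4425

-0.4425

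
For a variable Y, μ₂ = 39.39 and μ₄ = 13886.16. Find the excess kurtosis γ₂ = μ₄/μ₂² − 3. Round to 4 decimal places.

5.9497

μ₂² = 39.39² = 1551.57210
μ₄/μ₂² = 13886.16 / 1551.57210 = 8.94974
γ₂ = 8.94974 − 3 ≈ 5.9497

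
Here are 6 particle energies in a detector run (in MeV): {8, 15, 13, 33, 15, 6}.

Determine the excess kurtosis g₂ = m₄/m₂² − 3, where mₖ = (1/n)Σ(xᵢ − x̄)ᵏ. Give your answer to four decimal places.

0.2595

x̄ = 15.0000
Σ(xᵢ − x̄)² = 458.0000 ⇒ m₂ = 76.33333
Σ(xᵢ − x̄)⁴ = 113954.0000 ⇒ m₄ = 18992.33333
m₂² = 5826.77778
g₂ = m₄/m₂² − 3 = 3.25949 − 3 ≈ 0.2595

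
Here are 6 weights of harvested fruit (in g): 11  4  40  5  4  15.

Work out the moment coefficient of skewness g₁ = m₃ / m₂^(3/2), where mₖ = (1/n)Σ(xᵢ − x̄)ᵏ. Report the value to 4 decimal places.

x̄ = (11 + 4 + 40 + 5 + 4 + 15) / 6 = 13.1667
deviations (xᵢ − x̄): -2.1667, -9.1667, 26.8333, -8.1667, -9.1667, 1.8333
Σ(xᵢ − x̄)² = 962.8333 ⇒ m₂ = 962.8333/6 = 160.47222
Σ(xᵢ − x̄)³ = 17231.5556 ⇒ m₃ = 17231.5556/6 = 2871.92593
m₂^(3/2) = 160.47222^(1.5) = 2032.82410
g₁ = m₃ / m₂^(3/2) = 2871.92593 / 2032.82410 ≈ 1.4128

1.4128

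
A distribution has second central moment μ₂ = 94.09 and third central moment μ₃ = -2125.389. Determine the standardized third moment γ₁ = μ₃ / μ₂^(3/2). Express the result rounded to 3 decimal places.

σ = √μ₂ = √94.09 = 9.70000
σ³ = μ₂^(3/2) = 912.67300
γ₁ = μ₃/σ³ = -2125.389 / 912.67300 ≈ -2.329

-2.329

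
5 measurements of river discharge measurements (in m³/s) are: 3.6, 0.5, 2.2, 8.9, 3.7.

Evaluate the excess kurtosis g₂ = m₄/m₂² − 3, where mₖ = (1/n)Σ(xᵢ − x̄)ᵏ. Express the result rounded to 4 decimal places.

x̄ = 3.7800
Σ(xᵢ − x̄)² = 39.5080 ⇒ m₂ = 7.90160
Σ(xᵢ − x̄)⁴ = 809.1710 ⇒ m₄ = 161.83421
m₂² = 62.43528
g₂ = m₄/m₂² − 3 = 2.59203 − 3 ≈ -0.4080

-0.4080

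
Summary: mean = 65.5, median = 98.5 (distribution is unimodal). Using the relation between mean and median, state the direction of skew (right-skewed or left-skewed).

mean − median = 65.5 − 98.5 = -33.0
mean < median ⇒ the longer tail is on the left ⇒ left-skewed (negatively skewed).

left-skewed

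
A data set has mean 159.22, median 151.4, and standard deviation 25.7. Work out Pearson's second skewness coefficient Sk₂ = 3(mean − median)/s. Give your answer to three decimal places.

Sk₂ = 3(159.22 − 151.4) / 25.7 = 3 × 7.8200 / 25.7
    = 23.4600 / 25.7 ≈ 0.913

0.913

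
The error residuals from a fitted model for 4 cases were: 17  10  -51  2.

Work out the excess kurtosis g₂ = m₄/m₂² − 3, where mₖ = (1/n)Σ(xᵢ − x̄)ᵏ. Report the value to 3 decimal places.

-0.769

x̄ = -5.5000
Σ(xᵢ − x̄)² = 2873.0000 ⇒ m₂ = 718.25000
Σ(xᵢ − x̄)⁴ = 4603108.2500 ⇒ m₄ = 1150777.06250
m₂² = 515883.06250
g₂ = m₄/m₂² − 3 = 2.23069 − 3 ≈ -0.769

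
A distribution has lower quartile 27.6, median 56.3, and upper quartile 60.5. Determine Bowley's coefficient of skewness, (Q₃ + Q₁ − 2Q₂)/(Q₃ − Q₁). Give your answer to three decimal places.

-0.745

numerator: Q₃ + Q₁ − 2Q₂ = 60.5 + 27.6 − 2×56.3 = -24.5000
denominator: Q₃ − Q₁ = 60.5 − 27.6 = 32.9000
Bowley skewness = -24.5000 / 32.9000 ≈ -0.745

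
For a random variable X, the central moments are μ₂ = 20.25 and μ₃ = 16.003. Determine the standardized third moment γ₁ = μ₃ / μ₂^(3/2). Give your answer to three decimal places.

σ = √μ₂ = √20.25 = 4.50000
σ³ = μ₂^(3/2) = 91.12500
γ₁ = μ₃/σ³ = 16.003 / 91.12500 ≈ 0.176

0.176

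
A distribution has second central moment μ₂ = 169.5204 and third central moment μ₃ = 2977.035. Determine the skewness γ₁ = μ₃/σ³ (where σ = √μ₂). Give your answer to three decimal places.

σ = √μ₂ = √169.5204 = 13.02000
σ³ = μ₂^(3/2) = 2207.15561
γ₁ = μ₃/σ³ = 2977.035 / 2207.15561 ≈ 1.349

1.349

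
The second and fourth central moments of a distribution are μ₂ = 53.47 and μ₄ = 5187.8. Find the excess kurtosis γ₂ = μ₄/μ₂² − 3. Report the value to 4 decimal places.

-1.1855

μ₂² = 53.47² = 2859.04090
μ₄/μ₂² = 5187.8 / 2859.04090 = 1.81452
γ₂ = 1.81452 − 3 ≈ -1.1855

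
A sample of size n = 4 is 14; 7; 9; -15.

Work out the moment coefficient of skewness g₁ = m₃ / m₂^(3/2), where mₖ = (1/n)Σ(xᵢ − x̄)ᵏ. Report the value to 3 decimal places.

-0.970

x̄ = (14 + 7 + 9 - 15) / 4 = 3.7500
deviations (xᵢ − x̄): 10.2500, 3.2500, 5.2500, -18.7500
Σ(xᵢ − x̄)² = 494.7500 ⇒ m₂ = 494.7500/4 = 123.68750
Σ(xᵢ − x̄)³ = -5335.8750 ⇒ m₃ = -5335.8750/4 = -1333.96875
m₂^(3/2) = 123.68750^(1.5) = 1375.58907
g₁ = m₃ / m₂^(3/2) = -1333.96875 / 1375.58907 ≈ -0.970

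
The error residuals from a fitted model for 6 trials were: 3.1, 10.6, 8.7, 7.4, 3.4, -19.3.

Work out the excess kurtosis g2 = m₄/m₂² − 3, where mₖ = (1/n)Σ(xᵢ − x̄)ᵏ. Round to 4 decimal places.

x̄ = 2.3167
Σ(xᵢ − x̄)² = 604.2683 ⇒ m₂ = 100.71139
Σ(xᵢ − x̄)⁴ = 225388.4729 ⇒ m₄ = 37564.74549
m₂² = 10142.78385
g2 = m₄/m₂² − 3 = 3.70359 − 3 ≈ 0.7036

0.7036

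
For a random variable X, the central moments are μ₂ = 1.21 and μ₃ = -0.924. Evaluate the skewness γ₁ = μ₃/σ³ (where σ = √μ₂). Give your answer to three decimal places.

-0.694

σ = √μ₂ = √1.21 = 1.10000
σ³ = μ₂^(3/2) = 1.33100
γ₁ = μ₃/σ³ = -0.924 / 1.33100 ≈ -0.694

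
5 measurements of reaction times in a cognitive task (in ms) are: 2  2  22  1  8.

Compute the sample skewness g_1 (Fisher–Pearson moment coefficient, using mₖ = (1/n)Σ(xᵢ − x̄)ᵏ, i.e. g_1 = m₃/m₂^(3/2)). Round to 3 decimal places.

x̄ = (2 + 2 + 22 + 1 + 8) / 5 = 7.0000
deviations (xᵢ − x̄): -5.0000, -5.0000, 15.0000, -6.0000, 1.0000
Σ(xᵢ − x̄)² = 312.0000 ⇒ m₂ = 312.0000/5 = 62.40000
Σ(xᵢ − x̄)³ = 2910.0000 ⇒ m₃ = 2910.0000/5 = 582.00000
m₂^(3/2) = 62.40000^(1.5) = 492.92050
g_1 = m₃ / m₂^(3/2) = 582.00000 / 492.92050 ≈ 1.181

1.181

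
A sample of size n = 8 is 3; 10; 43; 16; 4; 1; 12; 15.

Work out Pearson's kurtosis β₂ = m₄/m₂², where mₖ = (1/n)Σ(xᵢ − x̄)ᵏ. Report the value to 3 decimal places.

x̄ = 13.0000
Σ(xᵢ − x̄)² = 1248.0000 ⇒ m₂ = 156.00000
Σ(xᵢ − x̄)⁴ = 847476.0000 ⇒ m₄ = 105934.50000
m₂² = 24336.00000
β₂ = m₄/m₂² = 105934.50000 / 24336.00000 ≈ 4.353

4.353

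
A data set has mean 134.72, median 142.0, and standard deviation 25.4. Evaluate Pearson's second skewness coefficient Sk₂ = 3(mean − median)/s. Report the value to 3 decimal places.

Sk₂ = 3(134.72 − 142.0) / 25.4 = 3 × -7.2800 / 25.4
    = -21.8400 / 25.4 ≈ -0.860

-0.860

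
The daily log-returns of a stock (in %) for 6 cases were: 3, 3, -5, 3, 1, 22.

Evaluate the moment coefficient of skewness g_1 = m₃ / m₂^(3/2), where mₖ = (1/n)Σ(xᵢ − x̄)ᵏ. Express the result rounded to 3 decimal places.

x̄ = (3 + 3 - 5 + 3 + 1 + 22) / 6 = 4.5000
deviations (xᵢ − x̄): -1.5000, -1.5000, -9.5000, -1.5000, -3.5000, 17.5000
Σ(xᵢ − x̄)² = 415.5000 ⇒ m₂ = 415.5000/6 = 69.25000
Σ(xᵢ − x̄)³ = 4449.0000 ⇒ m₃ = 4449.0000/6 = 741.50000
m₂^(3/2) = 69.25000^(1.5) = 576.27485
g_1 = m₃ / m₂^(3/2) = 741.50000 / 576.27485 ≈ 1.287

1.287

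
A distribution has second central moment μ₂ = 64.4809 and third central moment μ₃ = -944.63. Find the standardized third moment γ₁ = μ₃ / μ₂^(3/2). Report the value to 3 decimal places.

-1.824

σ = √μ₂ = √64.4809 = 8.03000
σ³ = μ₂^(3/2) = 517.78163
γ₁ = μ₃/σ³ = -944.63 / 517.78163 ≈ -1.824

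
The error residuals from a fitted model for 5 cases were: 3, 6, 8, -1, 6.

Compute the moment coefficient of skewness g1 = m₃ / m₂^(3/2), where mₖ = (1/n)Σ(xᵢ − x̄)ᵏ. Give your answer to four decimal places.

-0.6827

x̄ = (3 + 6 + 8 - 1 + 6) / 5 = 4.4000
deviations (xᵢ − x̄): -1.4000, 1.6000, 3.6000, -5.4000, 1.6000
Σ(xᵢ − x̄)² = 49.2000 ⇒ m₂ = 49.2000/5 = 9.84000
Σ(xᵢ − x̄)³ = -105.3600 ⇒ m₃ = -105.3600/5 = -21.07200
m₂^(3/2) = 9.84000^(1.5) = 30.86687
g1 = m₃ / m₂^(3/2) = -21.07200 / 30.86687 ≈ -0.6827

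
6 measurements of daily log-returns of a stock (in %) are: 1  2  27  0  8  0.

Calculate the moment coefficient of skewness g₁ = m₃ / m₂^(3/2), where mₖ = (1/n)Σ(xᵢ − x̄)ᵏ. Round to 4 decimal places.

x̄ = (1 + 2 + 27 + 0 + 8 + 0) / 6 = 6.3333
deviations (xᵢ − x̄): -5.3333, -4.3333, 20.6667, -6.3333, 1.6667, -6.3333
Σ(xᵢ − x̄)² = 557.3333 ⇒ m₂ = 557.3333/6 = 92.88889
Σ(xᵢ − x̄)³ = 8090.4444 ⇒ m₃ = 8090.4444/6 = 1348.40741
m₂^(3/2) = 92.88889^(1.5) = 895.25273
g₁ = m₃ / m₂^(3/2) = 1348.40741 / 895.25273 ≈ 1.5062

1.5062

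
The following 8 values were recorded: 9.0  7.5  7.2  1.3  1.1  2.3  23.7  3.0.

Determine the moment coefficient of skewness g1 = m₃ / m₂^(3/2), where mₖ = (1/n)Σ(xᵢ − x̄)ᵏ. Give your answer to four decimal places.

x̄ = (9.0 + 7.5 + 7.2 + 1.3 + 1.1 + 2.3 + 23.7 + 3.0) / 8 = 6.8875
deviations (xᵢ − x̄): 2.1125, 0.6125, 0.3125, -5.5875, -5.7875, -4.5875, 16.8125, -3.8875
Σ(xᵢ − x̄)² = 388.4688 ⇒ m₂ = 388.4688/8 = 48.55859
Σ(xᵢ − x̄)³ = 4238.3206 ⇒ m₃ = 4238.3206/8 = 529.79007
m₂^(3/2) = 48.55859^(1.5) = 338.37569
g1 = m₃ / m₂^(3/2) = 529.79007 / 338.37569 ≈ 1.5657

1.5657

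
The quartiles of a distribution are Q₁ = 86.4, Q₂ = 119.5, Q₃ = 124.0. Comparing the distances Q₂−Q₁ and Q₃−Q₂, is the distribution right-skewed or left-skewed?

left-skewed

Q₂ − Q₁ = 33.1;  Q₃ − Q₂ = 4.5
Q₂ − Q₁ > Q₃ − Q₂ ⇒ the lower half is more spread out ⇒ left-skewed.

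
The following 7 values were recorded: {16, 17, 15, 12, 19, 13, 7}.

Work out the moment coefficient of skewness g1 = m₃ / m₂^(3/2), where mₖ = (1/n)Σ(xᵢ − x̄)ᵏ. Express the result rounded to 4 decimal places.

-0.6825

x̄ = (16 + 17 + 15 + 12 + 19 + 13 + 7) / 7 = 14.1429
deviations (xᵢ − x̄): 1.8571, 2.8571, 0.8571, -2.1429, 4.8571, -1.1429, -7.1429
Σ(xᵢ − x̄)² = 92.8571 ⇒ m₂ = 92.8571/7 = 13.26531
Σ(xᵢ − x̄)³ = -230.8163 ⇒ m₃ = -230.8163/7 = -32.97376
m₂^(3/2) = 13.26531^(1.5) = 48.31432
g1 = m₃ / m₂^(3/2) = -32.97376 / 48.31432 ≈ -0.6825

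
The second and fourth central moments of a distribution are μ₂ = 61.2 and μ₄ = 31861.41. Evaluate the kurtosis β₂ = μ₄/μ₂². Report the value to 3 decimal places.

8.507

μ₂² = 61.2² = 3745.44000
μ₄/μ₂² = 31861.41 / 3745.44000 = 8.50672
β₂ ≈ 8.507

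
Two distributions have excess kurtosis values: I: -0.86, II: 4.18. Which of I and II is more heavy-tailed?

Higher excess kurtosis ⇒ heavier tails relative to the normal distribution.
-0.86 vs 4.18: the larger is 4.18, so II has heavier tails. (II is leptokurtic — heavier-than-normal tails; the other is platykurtic.)

II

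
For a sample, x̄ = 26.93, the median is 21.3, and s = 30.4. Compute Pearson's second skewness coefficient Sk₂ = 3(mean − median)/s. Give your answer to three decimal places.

0.556

Sk₂ = 3(26.93 − 21.3) / 30.4 = 3 × 5.6300 / 30.4
    = 16.8900 / 30.4 ≈ 0.556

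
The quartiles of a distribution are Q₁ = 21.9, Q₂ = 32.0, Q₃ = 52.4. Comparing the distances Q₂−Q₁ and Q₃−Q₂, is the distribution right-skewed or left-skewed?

Q₂ − Q₁ = 10.1;  Q₃ − Q₂ = 20.4
Q₃ − Q₂ > Q₂ − Q₁ ⇒ the upper half is more spread out ⇒ right-skewed.

right-skewed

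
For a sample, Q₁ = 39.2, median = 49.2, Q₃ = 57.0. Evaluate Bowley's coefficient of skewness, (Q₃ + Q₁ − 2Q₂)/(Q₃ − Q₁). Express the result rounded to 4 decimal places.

-0.1236

numerator: Q₃ + Q₁ − 2Q₂ = 57.0 + 39.2 − 2×49.2 = -2.2000
denominator: Q₃ − Q₁ = 57.0 − 39.2 = 17.8000
Bowley skewness = -2.2000 / 17.8000 ≈ -0.1236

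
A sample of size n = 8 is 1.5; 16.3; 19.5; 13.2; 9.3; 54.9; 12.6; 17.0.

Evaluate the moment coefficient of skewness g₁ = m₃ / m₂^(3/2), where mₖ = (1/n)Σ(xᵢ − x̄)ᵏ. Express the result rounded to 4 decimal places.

1.6980

x̄ = (1.5 + 16.3 + 19.5 + 13.2 + 9.3 + 54.9 + 12.6 + 17.0) / 8 = 18.0375
deviations (xᵢ − x̄): -16.5375, -1.7375, 1.4625, -4.8375, -8.7375, 36.8625, -5.4375, -1.0375
Σ(xᵢ − x̄)² = 1767.8788 ⇒ m₂ = 1767.8788/8 = 220.98484
Σ(xᵢ − x̄)³ = 44623.3002 ⇒ m₃ = 44623.3002/8 = 5577.91253
m₂^(3/2) = 220.98484^(1.5) = 3285.06323
g₁ = m₃ / m₂^(3/2) = 5577.91253 / 3285.06323 ≈ 1.6980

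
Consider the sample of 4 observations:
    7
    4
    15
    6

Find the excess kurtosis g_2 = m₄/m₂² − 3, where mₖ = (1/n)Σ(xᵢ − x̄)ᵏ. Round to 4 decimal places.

-0.8171

x̄ = 8.0000
Σ(xᵢ − x̄)² = 70.0000 ⇒ m₂ = 17.50000
Σ(xᵢ − x̄)⁴ = 2674.0000 ⇒ m₄ = 668.50000
m₂² = 306.25000
g_2 = m₄/m₂² − 3 = 2.18286 − 3 ≈ -0.8171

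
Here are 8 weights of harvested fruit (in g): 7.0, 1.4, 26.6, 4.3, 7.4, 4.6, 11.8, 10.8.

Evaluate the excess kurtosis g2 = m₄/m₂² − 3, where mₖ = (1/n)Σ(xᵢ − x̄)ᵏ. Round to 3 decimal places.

x̄ = 9.2375
Σ(xᵢ − x̄)² = 426.1588 ⇒ m₂ = 53.26984
Σ(xᵢ − x̄)⁴ = 95791.5672 ⇒ m₄ = 11973.94590
m₂² = 2837.67625
g2 = m₄/m₂² − 3 = 4.21963 − 3 ≈ 1.220

1.220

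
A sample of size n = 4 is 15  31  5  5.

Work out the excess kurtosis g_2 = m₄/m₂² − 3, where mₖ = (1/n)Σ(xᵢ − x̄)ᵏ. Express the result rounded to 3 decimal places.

-1.108

x̄ = 14.0000
Σ(xᵢ − x̄)² = 452.0000 ⇒ m₂ = 113.00000
Σ(xᵢ − x̄)⁴ = 96644.0000 ⇒ m₄ = 24161.00000
m₂² = 12769.00000
g_2 = m₄/m₂² − 3 = 1.89216 − 3 ≈ -1.108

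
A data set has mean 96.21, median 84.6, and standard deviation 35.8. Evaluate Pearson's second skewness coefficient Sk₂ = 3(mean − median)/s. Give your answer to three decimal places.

Sk₂ = 3(96.21 − 84.6) / 35.8 = 3 × 11.6100 / 35.8
    = 34.8300 / 35.8 ≈ 0.973

0.973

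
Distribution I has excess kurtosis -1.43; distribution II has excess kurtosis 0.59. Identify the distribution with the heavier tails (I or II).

Higher excess kurtosis ⇒ heavier tails relative to the normal distribution.
-1.43 vs 0.59: the larger is 0.59, so II has heavier tails. (II is leptokurtic — heavier-than-normal tails; the other is platykurtic.)

II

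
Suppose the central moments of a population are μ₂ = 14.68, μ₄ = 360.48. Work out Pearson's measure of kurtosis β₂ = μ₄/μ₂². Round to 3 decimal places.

1.673

μ₂² = 14.68² = 215.50240
μ₄/μ₂² = 360.48 / 215.50240 = 1.67274
β₂ ≈ 1.673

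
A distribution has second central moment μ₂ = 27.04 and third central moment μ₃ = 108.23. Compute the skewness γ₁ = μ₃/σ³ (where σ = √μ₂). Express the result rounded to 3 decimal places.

0.770

σ = √μ₂ = √27.04 = 5.20000
σ³ = μ₂^(3/2) = 140.60800
γ₁ = μ₃/σ³ = 108.23 / 140.60800 ≈ 0.770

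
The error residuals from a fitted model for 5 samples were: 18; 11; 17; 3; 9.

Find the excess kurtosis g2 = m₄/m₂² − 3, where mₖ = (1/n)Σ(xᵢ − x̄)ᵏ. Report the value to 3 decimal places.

x̄ = 11.6000
Σ(xᵢ − x̄)² = 151.2000 ⇒ m₂ = 30.24000
Σ(xᵢ − x̄)⁴ = 8043.9360 ⇒ m₄ = 1608.78720
m₂² = 914.45760
g2 = m₄/m₂² − 3 = 1.75928 − 3 ≈ -1.241

-1.241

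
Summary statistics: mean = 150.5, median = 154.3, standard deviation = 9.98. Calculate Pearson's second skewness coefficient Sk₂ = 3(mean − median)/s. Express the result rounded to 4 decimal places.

-1.1423

Sk₂ = 3(150.5 − 154.3) / 9.98 = 3 × -3.8000 / 9.98
    = -11.4000 / 9.98 ≈ -1.1423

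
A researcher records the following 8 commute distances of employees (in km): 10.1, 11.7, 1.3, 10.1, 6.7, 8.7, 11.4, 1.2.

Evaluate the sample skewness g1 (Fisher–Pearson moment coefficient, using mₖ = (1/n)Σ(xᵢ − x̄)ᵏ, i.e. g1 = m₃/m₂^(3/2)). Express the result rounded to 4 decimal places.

-0.7474

x̄ = (10.1 + 11.7 + 1.3 + 10.1 + 6.7 + 8.7 + 11.4 + 1.2) / 8 = 7.6500
deviations (xᵢ − x̄): 2.4500, 4.0500, -6.3500, 2.4500, -0.9500, 1.0500, 3.7500, -6.4500
Σ(xᵢ − x̄)² = 126.4000 ⇒ m₂ = 126.4000/8 = 15.80000
Σ(xᵢ − x̄)³ = -375.5070 ⇒ m₃ = -375.5070/8 = -46.93837
m₂^(3/2) = 15.80000^(1.5) = 62.80376
g1 = m₃ / m₂^(3/2) = -46.93837 / 62.80376 ≈ -0.7474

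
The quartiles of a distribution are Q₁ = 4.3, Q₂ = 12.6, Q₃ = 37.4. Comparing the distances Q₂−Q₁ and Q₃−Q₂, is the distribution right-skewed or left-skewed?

Q₂ − Q₁ = 8.3;  Q₃ − Q₂ = 24.8
Q₃ − Q₂ > Q₂ − Q₁ ⇒ the upper half is more spread out ⇒ right-skewed.

right-skewed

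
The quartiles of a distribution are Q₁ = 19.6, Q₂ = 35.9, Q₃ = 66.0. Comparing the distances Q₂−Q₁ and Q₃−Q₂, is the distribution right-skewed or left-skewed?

right-skewed

Q₂ − Q₁ = 16.3;  Q₃ − Q₂ = 30.1
Q₃ − Q₂ > Q₂ − Q₁ ⇒ the upper half is more spread out ⇒ right-skewed.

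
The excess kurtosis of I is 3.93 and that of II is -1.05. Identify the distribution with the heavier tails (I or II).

I

Higher excess kurtosis ⇒ heavier tails relative to the normal distribution.
3.93 vs -1.05: the larger is 3.93, so I has heavier tails. (I is leptokurtic — heavier-than-normal tails; the other is platykurtic.)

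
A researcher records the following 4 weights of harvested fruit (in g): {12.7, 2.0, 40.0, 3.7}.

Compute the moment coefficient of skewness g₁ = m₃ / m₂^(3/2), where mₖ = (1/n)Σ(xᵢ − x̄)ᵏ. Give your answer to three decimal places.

0.928

x̄ = (12.7 + 2.0 + 40.0 + 3.7) / 4 = 14.6000
deviations (xᵢ − x̄): -1.9000, -12.6000, 25.4000, -10.9000
Σ(xᵢ − x̄)² = 926.3400 ⇒ m₂ = 926.3400/4 = 231.58500
Σ(xᵢ − x̄)³ = 13084.8000 ⇒ m₃ = 13084.8000/4 = 3271.20000
m₂^(3/2) = 231.58500^(1.5) = 3524.24133
g₁ = m₃ / m₂^(3/2) = 3271.20000 / 3524.24133 ≈ 0.928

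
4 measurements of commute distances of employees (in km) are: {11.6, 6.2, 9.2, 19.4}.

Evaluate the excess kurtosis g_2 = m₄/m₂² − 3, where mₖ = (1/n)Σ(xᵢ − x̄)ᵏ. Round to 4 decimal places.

x̄ = 11.6000
Σ(xᵢ − x̄)² = 95.7600 ⇒ m₂ = 23.94000
Σ(xᵢ − x̄)⁴ = 4584.9888 ⇒ m₄ = 1146.24720
m₂² = 573.12360
g_2 = m₄/m₂² − 3 = 2.00000 − 3 ≈ -1.0000

-1.0000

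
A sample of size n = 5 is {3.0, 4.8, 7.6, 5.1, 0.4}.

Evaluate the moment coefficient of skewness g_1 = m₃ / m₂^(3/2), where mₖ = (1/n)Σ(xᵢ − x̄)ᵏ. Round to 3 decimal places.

-0.214

x̄ = (3.0 + 4.8 + 7.6 + 5.1 + 0.4) / 5 = 4.1800
deviations (xᵢ − x̄): -1.1800, 0.6200, 3.4200, 0.9200, -3.7800
Σ(xᵢ − x̄)² = 28.6080 ⇒ m₂ = 28.6080/5 = 5.72160
Σ(xᵢ − x̄)³ = -14.6345 ⇒ m₃ = -14.6345/5 = -2.92690
m₂^(3/2) = 5.72160^(1.5) = 13.68599
g_1 = m₃ / m₂^(3/2) = -2.92690 / 13.68599 ≈ -0.214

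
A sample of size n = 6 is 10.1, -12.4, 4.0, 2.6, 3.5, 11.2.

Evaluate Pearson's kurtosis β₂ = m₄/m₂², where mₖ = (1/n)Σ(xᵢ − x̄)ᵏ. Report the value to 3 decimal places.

3.086

x̄ = 3.1667
Σ(xᵢ − x̄)² = 356.0533 ⇒ m₂ = 59.34222
Σ(xᵢ − x̄)⁴ = 65195.6448 ⇒ m₄ = 10865.94081
m₂² = 3521.49934
β₂ = m₄/m₂² = 10865.94081 / 3521.49934 ≈ 3.086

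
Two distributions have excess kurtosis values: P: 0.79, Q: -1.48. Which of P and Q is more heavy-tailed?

Higher excess kurtosis ⇒ heavier tails relative to the normal distribution.
0.79 vs -1.48: the larger is 0.79, so P has heavier tails. (P is leptokurtic — heavier-than-normal tails; the other is platykurtic.)

P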